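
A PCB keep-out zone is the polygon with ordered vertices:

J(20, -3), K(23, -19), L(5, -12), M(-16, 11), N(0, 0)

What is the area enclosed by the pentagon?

Cross-terms: -311, -181, -137, 0, 0  ⇒  Σ = -629
Area = |Σ|/2 = 314.5.

314.5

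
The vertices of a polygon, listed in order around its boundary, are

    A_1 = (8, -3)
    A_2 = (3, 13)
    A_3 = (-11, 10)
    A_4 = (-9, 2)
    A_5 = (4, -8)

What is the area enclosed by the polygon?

235

Σ = (113) + (173) + (68) + (64) + (52) = 470
Area = |Σ|/2 = 235.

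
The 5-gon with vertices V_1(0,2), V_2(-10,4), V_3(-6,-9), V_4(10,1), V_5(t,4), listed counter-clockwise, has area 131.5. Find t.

The doubled signed area Σ (x_i y_{i+1} − x_{i+1} y_i) is linear in t.
With t=0 it equals 258; the coefficient of t is 1 (from the two edges through V_5).
So 1·t + 258 = 2·131.5 = 263 ⇒ t = 5.

5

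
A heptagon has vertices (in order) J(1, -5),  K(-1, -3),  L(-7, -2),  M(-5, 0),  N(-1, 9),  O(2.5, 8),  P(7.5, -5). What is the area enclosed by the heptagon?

108.75

Apply the shoelace (surveyor's) formula: 2A = Σ (x_i·y_{i+1} − x_{i+1}·y_i), indices taken mod 7.
J→K: (1)(-3) − (-1)(-5) = -8
K→L: (-1)(-2) − (-7)(-3) = -19
L→M: (-7)(0) − (-5)(-2) = -10
M→N: (-5)(9) − (-1)(0) = -45
N→O: (-1)(8) − (2.5)(9) = -30.5
O→P: (2.5)(-5) − (7.5)(8) = -72.5
P→J: (7.5)(-5) − (1)(-5) = -32.5
Σ = -217.5
Area = |Σ|/2 = 108.75.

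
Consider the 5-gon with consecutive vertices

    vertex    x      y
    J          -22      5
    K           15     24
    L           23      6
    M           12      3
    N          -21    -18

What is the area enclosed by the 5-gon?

Σ = (-603) + (-462) + (-3) + (-153) + (-501) = -1722
Area = |Σ|/2 = 861.

861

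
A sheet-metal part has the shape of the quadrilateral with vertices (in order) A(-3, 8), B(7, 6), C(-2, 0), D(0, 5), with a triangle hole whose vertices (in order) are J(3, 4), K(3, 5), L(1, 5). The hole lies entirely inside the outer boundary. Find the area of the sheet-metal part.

Outer boundary:
Σ = (-74) + (12) + (-10) + (15) = -57
Area = |Σ|/2 = 28.5.
Hole:
Apply the shoelace (surveyor's) formula: 2A = Σ (x_i·y_{i+1} − x_{i+1}·y_i), indices taken mod 3.
Σ = (3) + (10) + (-11) = 2
Area = |Σ|/2 = 1.
Net area = 28.5 − 1 = 27.5.

27.5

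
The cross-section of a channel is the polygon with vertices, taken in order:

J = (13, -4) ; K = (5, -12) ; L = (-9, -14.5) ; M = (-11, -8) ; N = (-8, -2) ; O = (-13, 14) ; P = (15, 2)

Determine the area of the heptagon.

Cross-terms: -136, -180.5, -87.5, -42, -138, -236, -86  ⇒  Σ = -906
Area = |Σ|/2 = 453.

453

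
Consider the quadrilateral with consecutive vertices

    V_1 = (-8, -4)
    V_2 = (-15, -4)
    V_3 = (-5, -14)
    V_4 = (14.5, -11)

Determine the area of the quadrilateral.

137

Cross-terms: -28, 190, 258, -146  ⇒  Σ = 274
Area = |Σ|/2 = 137.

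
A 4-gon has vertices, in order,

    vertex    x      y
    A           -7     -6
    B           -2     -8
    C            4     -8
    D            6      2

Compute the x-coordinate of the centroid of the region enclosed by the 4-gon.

47/63

Apply the shoelace formula. First the cross-terms c_i = x_i·y_{i+1} − x_{i+1}·y_i:
  44, 48, 56, -22  ⇒  2A = 126, A = 63.
Then Σ (x_i + x_{i+1})·c_i = 282, so x̄ = 282 / (6·63) = 47/63.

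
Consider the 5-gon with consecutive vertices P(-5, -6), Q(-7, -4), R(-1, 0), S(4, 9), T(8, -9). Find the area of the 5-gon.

Apply Gauss's area formula: 2A = Σ (x_i·y_{i+1} − x_{i+1}·y_i), indices taken mod 5.
Cross-terms: -22, -4, -9, -108, -93  ⇒  Σ = -236
Area = |Σ|/2 = 118.

118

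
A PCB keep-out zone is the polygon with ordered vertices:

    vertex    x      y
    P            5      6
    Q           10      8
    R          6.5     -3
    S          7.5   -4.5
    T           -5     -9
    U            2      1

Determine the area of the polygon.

Cross-terms: -20, -82, -6.75, -90, 13, 7  ⇒  Σ = -178.75
Area = |Σ|/2 = 89.375.

89.375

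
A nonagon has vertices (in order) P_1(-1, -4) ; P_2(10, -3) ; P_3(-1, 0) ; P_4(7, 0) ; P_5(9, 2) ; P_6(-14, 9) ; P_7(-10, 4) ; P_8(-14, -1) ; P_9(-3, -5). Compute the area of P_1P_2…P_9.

Apply the shoelace (surveyor's) formula: 2A = Σ (x_i·y_{i+1} − x_{i+1}·y_i), indices taken mod 9.
Σ = (43) + (-3) + (0) + (14) + (109) + (34) + (66) + (67) + (7) = 337
Area = |Σ|/2 = 168.5.

168.5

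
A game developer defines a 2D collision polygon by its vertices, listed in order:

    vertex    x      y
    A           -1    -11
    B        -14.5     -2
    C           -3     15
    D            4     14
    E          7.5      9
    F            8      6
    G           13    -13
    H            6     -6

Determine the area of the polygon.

416.5

Σ = (-157.5) + (-223.5) + (-102) + (-69) + (-27) + (-182) + (0) + (-72) = -833
Area = |Σ|/2 = 416.5.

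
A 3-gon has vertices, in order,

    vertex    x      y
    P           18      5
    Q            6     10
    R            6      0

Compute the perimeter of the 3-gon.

|PQ| = √((-12)² + (5)²) = √169 = 13
|QR| = √((0)² + (-10)²) = √100 = 10
|RP| = √((12)² + (5)²) = √169 = 13
Perimeter = 13 + 10 + 13 = 36.

36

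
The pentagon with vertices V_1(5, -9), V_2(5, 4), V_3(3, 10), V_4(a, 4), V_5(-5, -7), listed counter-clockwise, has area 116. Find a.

-1

Write out the shoelace sum; only the two edges meeting at V_4 involve a:
2·Area = [(3·4 − a·10) + (a·(-7) − (-5)·4)] + 183
       = -17·a + 215 = 232
⇒ a = -1.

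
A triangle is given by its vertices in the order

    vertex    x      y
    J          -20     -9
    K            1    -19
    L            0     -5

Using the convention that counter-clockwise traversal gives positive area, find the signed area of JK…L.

Σ = (389) + (-5) + (-100) = 284
Signed area = Σ/2 = 142 (positive ⇒ counter-clockwise traversal).

142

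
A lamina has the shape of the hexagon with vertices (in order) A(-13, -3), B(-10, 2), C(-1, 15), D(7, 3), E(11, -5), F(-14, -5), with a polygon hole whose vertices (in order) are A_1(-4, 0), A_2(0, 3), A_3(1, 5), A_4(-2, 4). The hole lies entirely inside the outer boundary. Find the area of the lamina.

256.5

Outer boundary:
Apply the surveyor's formula: 2A = Σ (x_i·y_{i+1} − x_{i+1}·y_i), indices taken mod 6.
A→B: (-13)(2) − (-10)(-3) = -56
B→C: (-10)(15) − (-1)(2) = -148
C→D: (-1)(3) − (7)(15) = -108
D→E: (7)(-5) − (11)(3) = -68
E→F: (11)(-5) − (-14)(-5) = -125
F→A: (-14)(-3) − (-13)(-5) = -23
Σ = -528
Area = |Σ|/2 = 264.
Hole:
Cross-terms: -12, -3, 14, 16  ⇒  Σ = 15
Area = |Σ|/2 = 7.5.
Net area = 264 − 7.5 = 256.5.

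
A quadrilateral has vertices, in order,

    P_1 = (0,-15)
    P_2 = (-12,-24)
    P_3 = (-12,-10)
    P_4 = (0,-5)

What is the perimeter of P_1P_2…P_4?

|P_1P_2| = √((-12)² + (-9)²) = √225 = 15
|P_2P_3| = √((0)² + (14)²) = √196 = 14
|P_3P_4| = √((12)² + (5)²) = √169 = 13
|P_4P_1| = √((0)² + (-10)²) = √100 = 10
Perimeter = 15 + 14 + 13 + 10 = 52.

52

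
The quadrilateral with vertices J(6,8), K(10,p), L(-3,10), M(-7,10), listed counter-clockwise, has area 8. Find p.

8

The doubled signed area Σ (x_i y_{i+1} − x_{i+1} y_i) is linear in p.
With p=0 it equals -56; the coefficient of p is 9 (from the two edges through K).
So 9·p + -56 = 2·8 = 16 ⇒ p = 8.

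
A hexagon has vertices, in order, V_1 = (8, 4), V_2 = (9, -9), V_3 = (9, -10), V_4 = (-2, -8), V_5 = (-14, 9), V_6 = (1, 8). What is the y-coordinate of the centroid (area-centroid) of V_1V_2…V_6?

9/26

Apply the surveyor's formula. First the cross-terms c_i = x_i·y_{i+1} − x_{i+1}·y_i:
  -108, -9, -92, -130, -121, -60  ⇒  2A = -520, A = -260.
Then Σ (y_i + y_{i+1})·c_i = -540, so ȳ = -540 / (6·(-260)) = 9/26.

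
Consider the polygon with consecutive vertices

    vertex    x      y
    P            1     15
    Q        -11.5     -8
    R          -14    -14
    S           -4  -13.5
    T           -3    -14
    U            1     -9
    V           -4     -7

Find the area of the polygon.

153.5

Cross-terms: 164.5, 49, 133, 15.5, 41, -43, -53  ⇒  Σ = 307
Area = |Σ|/2 = 153.5.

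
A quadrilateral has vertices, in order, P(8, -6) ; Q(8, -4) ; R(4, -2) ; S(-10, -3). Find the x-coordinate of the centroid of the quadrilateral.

70/51

Apply the shoelace (surveyor's) formula. First the cross-terms c_i = x_i·y_{i+1} − x_{i+1}·y_i:
  16, 0, -32, 84  ⇒  2A = 68, A = 34.
Then Σ (x_i + x_{i+1})·c_i = 280, so x̄ = 280 / (6·34) = 70/51.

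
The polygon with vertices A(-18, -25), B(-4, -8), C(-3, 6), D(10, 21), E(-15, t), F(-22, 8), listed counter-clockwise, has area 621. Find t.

15

Write out the shoelace sum; only the two edges meeting at E involve t:
2·Area = [(10·t − (-15)·21) + ((-15)·8 − (-22)·t)] + 567
       = 32·t + 762 = 1242
⇒ t = 15.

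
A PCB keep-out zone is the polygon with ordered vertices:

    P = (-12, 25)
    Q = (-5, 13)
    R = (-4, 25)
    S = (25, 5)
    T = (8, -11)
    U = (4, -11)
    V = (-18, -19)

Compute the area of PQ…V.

1030

Apply the shoelace formula: 2A = Σ (x_i·y_{i+1} − x_{i+1}·y_i), indices taken mod 7.
Cross-terms: -31, -73, -645, -315, -44, -274, -678  ⇒  Σ = -2060
Area = |Σ|/2 = 1030.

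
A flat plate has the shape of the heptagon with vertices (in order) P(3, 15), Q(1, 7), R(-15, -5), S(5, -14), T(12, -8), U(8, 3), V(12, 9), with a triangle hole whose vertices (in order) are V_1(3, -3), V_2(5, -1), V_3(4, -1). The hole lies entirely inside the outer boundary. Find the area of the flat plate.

Outer boundary:
Apply the surveyor's formula: 2A = Σ (x_i·y_{i+1} − x_{i+1}·y_i), indices taken mod 7.
Σ = (6) + (100) + (235) + (128) + (100) + (36) + (153) = 758
Area = |Σ|/2 = 379.
Hole:
Cross-terms: 12, -1, -9  ⇒  Σ = 2
Area = |Σ|/2 = 1.
Net area = 379 − 1 = 378.

378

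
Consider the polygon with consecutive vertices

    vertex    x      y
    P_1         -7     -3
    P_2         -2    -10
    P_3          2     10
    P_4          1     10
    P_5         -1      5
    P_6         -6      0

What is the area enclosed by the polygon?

Σ = (64) + (0) + (10) + (15) + (30) + (18) = 137
Area = |Σ|/2 = 68.5.

68.5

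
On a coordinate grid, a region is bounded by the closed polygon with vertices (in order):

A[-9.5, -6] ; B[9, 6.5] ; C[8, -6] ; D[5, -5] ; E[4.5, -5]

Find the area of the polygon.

100.375

A→B: (-9.5)(6.5) − (9)(-6) = -7.75
B→C: (9)(-6) − (8)(6.5) = -106
C→D: (8)(-5) − (5)(-6) = -10
D→E: (5)(-5) − (4.5)(-5) = -2.5
E→A: (4.5)(-6) − (-9.5)(-5) = -74.5
Σ = -200.75
Area = |Σ|/2 = 100.375.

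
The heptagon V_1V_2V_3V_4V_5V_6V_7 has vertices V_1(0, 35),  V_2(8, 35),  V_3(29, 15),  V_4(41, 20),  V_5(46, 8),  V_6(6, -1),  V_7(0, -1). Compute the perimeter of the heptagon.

146

|V_1V_2| = √((8)² + (0)²) = √64 = 8
|V_2V_3| = √((21)² + (-20)²) = √841 = 29
|V_3V_4| = √((12)² + (5)²) = √169 = 13
|V_4V_5| = √((5)² + (-12)²) = √169 = 13
|V_5V_6| = √((-40)² + (-9)²) = √1681 = 41
|V_6V_7| = √((-6)² + (0)²) = √36 = 6
|V_7V_1| = √((0)² + (36)²) = √1296 = 36
Perimeter = 8 + 29 + 13 + 13 + 41 + 6 + 36 = 146.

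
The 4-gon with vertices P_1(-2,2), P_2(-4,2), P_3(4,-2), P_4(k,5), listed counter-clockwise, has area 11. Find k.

Write out the shoelace sum; only the two edges meeting at P_4 involve k:
2·Area = [(4·5 − k·(-2)) + (k·2 − (-2)·5)] + 4
       = 4·k + 34 = 22
⇒ k = -3.

-3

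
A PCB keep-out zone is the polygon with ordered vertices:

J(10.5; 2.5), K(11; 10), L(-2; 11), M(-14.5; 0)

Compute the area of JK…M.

Σ = (77.5) + (141) + (159.5) + (-36.25) = 341.75
Area = |Σ|/2 = 170.875.

170.875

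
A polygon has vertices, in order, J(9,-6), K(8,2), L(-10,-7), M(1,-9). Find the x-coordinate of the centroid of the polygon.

357/202

Apply Gauss's area formula. First the cross-terms c_i = x_i·y_{i+1} − x_{i+1}·y_i:
  66, -36, 97, 75  ⇒  2A = 202, A = 101.
Then Σ (x_i + x_{i+1})·c_i = 1071, so x̄ = 1071 / (6·101) = 357/202.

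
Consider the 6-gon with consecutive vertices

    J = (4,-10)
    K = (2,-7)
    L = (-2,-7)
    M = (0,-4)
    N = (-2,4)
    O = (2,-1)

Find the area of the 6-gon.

J→K: (4)(-7) − (2)(-10) = -8
K→L: (2)(-7) − (-2)(-7) = -28
L→M: (-2)(-4) − (0)(-7) = 8
M→N: (0)(4) − (-2)(-4) = -8
N→O: (-2)(-1) − (2)(4) = -6
O→J: (2)(-10) − (4)(-1) = -16
Σ = -58
Area = |Σ|/2 = 29.

29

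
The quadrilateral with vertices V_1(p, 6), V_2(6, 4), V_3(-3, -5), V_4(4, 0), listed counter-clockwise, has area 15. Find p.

10

Write out the shoelace sum; only the two edges meeting at V_1 involve p:
2·Area = [(4·6 − p·0) + (p·4 − 6·6)] + 2
       = 4·p + -10 = 30
⇒ p = 10.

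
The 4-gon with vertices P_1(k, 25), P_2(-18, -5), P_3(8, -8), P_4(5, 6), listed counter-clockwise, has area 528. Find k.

The doubled signed area Σ (x_i y_{i+1} − x_{i+1} y_i) is linear in k.
With k=0 it equals 847; the coefficient of k is -11 (from the two edges through P_1).
So -11·k + 847 = 2·528 = 1056 ⇒ k = -19.

-19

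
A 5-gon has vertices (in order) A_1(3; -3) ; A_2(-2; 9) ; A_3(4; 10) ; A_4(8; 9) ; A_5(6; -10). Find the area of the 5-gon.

Apply the shoelace formula: 2A = Σ (x_i·y_{i+1} − x_{i+1}·y_i), indices taken mod 5.
Cross-terms: 21, -56, -44, -134, 12  ⇒  Σ = -201
Area = |Σ|/2 = 100.5.

100.5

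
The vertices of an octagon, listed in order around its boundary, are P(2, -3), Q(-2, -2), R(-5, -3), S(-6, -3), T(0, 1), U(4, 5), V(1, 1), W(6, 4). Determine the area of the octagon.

28

Apply the shoelace formula: 2A = Σ (x_i·y_{i+1} − x_{i+1}·y_i), indices taken mod 8.
Σ = (-10) + (-4) + (-3) + (-6) + (-4) + (-1) + (-2) + (-26) = -56
Area = |Σ|/2 = 28.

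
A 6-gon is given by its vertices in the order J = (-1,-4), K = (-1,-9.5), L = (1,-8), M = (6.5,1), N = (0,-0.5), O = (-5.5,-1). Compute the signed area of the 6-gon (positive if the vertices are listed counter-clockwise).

Apply the shoelace formula: 2A = Σ (x_i·y_{i+1} − x_{i+1}·y_i), indices taken mod 6.
Σ = (5.5) + (17.5) + (53) + (-3.25) + (-2.75) + (21) = 91
Signed area = Σ/2 = 45.5 (positive ⇒ counter-clockwise traversal).

45.5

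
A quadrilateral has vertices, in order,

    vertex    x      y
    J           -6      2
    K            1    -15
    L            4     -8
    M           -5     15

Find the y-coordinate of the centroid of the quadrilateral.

-7/6

Apply Gauss's area formula. First the cross-terms c_i = x_i·y_{i+1} − x_{i+1}·y_i:
  88, 52, 20, 80  ⇒  2A = 240, A = 120.
Then Σ (y_i + y_{i+1})·c_i = -840, so ȳ = -840 / (6·120) = -7/6.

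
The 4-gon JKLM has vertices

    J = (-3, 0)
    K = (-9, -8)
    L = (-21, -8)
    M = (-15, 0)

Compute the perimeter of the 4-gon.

44

|JK| = √((-6)² + (-8)²) = √100 = 10
|KL| = √((-12)² + (0)²) = √144 = 12
|LM| = √((6)² + (8)²) = √100 = 10
|MJ| = √((12)² + (0)²) = √144 = 12
Perimeter = 10 + 12 + 10 + 12 = 44.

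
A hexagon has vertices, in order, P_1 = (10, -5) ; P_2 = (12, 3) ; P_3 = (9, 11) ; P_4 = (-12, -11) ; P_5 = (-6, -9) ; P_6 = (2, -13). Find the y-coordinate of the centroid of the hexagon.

-637/243

Apply the surveyor's formula. First the cross-terms c_i = x_i·y_{i+1} − x_{i+1}·y_i:
  90, 105, 33, 42, 96, 120  ⇒  2A = 486, A = 243.
Then Σ (y_i + y_{i+1})·c_i = -3822, so ȳ = -3822 / (6·243) = -637/243.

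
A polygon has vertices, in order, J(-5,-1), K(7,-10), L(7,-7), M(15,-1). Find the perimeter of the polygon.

|JK| = √((12)² + (-9)²) = √225 = 15
|KL| = √((0)² + (3)²) = √9 = 3
|LM| = √((8)² + (6)²) = √100 = 10
|MJ| = √((-20)² + (0)²) = √400 = 20
Perimeter = 15 + 3 + 10 + 20 = 48.

48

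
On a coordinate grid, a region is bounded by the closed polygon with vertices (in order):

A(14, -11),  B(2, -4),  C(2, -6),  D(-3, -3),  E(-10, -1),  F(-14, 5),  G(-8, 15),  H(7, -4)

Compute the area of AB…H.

Apply Gauss's area formula: 2A = Σ (x_i·y_{i+1} − x_{i+1}·y_i), indices taken mod 8.
Cross-terms: -34, -4, -24, -27, -64, -170, -73, -21  ⇒  Σ = -417
Area = |Σ|/2 = 208.5.

208.5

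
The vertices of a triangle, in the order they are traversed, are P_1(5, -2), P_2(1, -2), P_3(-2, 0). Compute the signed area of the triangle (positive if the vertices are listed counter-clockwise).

-4

Apply Gauss's area formula: 2A = Σ (x_i·y_{i+1} − x_{i+1}·y_i), indices taken mod 3.
Cross-terms: -8, -4, 4  ⇒  Σ = -8
Signed area = Σ/2 = -4 (negative ⇒ clockwise traversal).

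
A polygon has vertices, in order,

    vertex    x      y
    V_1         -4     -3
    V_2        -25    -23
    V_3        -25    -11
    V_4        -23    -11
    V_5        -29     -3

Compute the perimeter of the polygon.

78

|V_1V_2| = √((-21)² + (-20)²) = √841 = 29
|V_2V_3| = √((0)² + (12)²) = √144 = 12
|V_3V_4| = √((2)² + (0)²) = √4 = 2
|V_4V_5| = √((-6)² + (8)²) = √100 = 10
|V_5V_1| = √((25)² + (0)²) = √625 = 25
Perimeter = 29 + 12 + 2 + 10 + 25 = 78.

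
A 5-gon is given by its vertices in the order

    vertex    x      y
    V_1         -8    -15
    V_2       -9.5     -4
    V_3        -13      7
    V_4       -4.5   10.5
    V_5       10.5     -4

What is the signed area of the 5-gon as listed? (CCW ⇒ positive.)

-307.875

Apply the shoelace (surveyor's) formula: 2A = Σ (x_i·y_{i+1} − x_{i+1}·y_i), indices taken mod 5.
V_1→V_2: (-8)(-4) − (-9.5)(-15) = -110.5
V_2→V_3: (-9.5)(7) − (-13)(-4) = -118.5
V_3→V_4: (-13)(10.5) − (-4.5)(7) = -105
V_4→V_5: (-4.5)(-4) − (10.5)(10.5) = -92.25
V_5→V_1: (10.5)(-15) − (-8)(-4) = -189.5
Σ = -615.75
Signed area = Σ/2 = -307.875 (negative ⇒ clockwise traversal).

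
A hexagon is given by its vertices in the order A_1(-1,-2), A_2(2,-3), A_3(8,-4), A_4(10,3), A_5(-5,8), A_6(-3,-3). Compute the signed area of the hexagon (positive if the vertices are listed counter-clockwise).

Apply Gauss's area formula: 2A = Σ (x_i·y_{i+1} − x_{i+1}·y_i), indices taken mod 6.
Σ = (7) + (16) + (64) + (95) + (39) + (3) = 224
Signed area = Σ/2 = 112 (positive ⇒ counter-clockwise traversal).

112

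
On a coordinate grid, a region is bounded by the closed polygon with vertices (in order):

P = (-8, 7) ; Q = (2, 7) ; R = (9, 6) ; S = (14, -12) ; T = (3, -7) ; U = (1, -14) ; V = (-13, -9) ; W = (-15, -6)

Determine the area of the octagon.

405.5

Apply the shoelace (surveyor's) formula: 2A = Σ (x_i·y_{i+1} − x_{i+1}·y_i), indices taken mod 8.
Cross-terms: -70, -51, -192, -62, -35, -191, -57, -153  ⇒  Σ = -811
Area = |Σ|/2 = 405.5.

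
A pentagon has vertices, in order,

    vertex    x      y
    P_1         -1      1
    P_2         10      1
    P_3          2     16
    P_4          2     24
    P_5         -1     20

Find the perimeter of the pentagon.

60

|P_1P_2| = √((11)² + (0)²) = √121 = 11
|P_2P_3| = √((-8)² + (15)²) = √289 = 17
|P_3P_4| = √((0)² + (8)²) = √64 = 8
|P_4P_5| = √((-3)² + (-4)²) = √25 = 5
|P_5P_1| = √((0)² + (-19)²) = √361 = 19
Perimeter = 11 + 17 + 8 + 5 + 19 = 60.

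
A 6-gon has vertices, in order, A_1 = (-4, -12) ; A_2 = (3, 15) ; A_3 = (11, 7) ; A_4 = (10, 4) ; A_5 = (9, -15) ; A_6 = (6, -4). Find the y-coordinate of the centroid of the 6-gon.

61/69

Apply Gauss's area formula. First the cross-terms c_i = x_i·y_{i+1} − x_{i+1}·y_i:
  -24, -144, -26, -186, 54, -88  ⇒  2A = -414, A = -207.
Then Σ (y_i + y_{i+1})·c_i = -1098, so ȳ = -1098 / (6·(-207)) = 61/69.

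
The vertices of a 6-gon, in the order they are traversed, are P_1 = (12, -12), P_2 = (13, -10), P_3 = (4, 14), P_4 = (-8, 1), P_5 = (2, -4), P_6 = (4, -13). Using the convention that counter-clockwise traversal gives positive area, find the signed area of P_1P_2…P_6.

Σ = (36) + (222) + (116) + (30) + (-10) + (108) = 502
Signed area = Σ/2 = 251 (positive ⇒ counter-clockwise traversal).

251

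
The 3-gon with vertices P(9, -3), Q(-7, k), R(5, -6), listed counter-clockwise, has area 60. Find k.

15

The doubled signed area Σ (x_i y_{i+1} − x_{i+1} y_i) is linear in k.
With k=0 it equals 60; the coefficient of k is 4 (from the two edges through Q).
So 4·k + 60 = 2·60 = 120 ⇒ k = 15.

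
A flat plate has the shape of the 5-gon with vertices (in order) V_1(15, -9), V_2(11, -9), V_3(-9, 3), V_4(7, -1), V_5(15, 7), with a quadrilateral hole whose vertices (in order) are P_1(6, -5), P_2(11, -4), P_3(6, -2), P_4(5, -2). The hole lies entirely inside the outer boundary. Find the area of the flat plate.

127

Outer boundary:
Apply the shoelace (surveyor's) formula: 2A = Σ (x_i·y_{i+1} − x_{i+1}·y_i), indices taken mod 5.
Σ = (-36) + (-48) + (-12) + (64) + (-240) = -272
Area = |Σ|/2 = 136.
Hole:
Σ = (31) + (2) + (-2) + (-13) = 18
Area = |Σ|/2 = 9.
Net area = 136 − 9 = 127.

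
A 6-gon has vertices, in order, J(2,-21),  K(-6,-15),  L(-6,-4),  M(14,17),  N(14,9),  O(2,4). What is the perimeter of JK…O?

|JK| = √((-8)² + (6)²) = √100 = 10
|KL| = √((0)² + (11)²) = √121 = 11
|LM| = √((20)² + (21)²) = √841 = 29
|MN| = √((0)² + (-8)²) = √64 = 8
|NO| = √((-12)² + (-5)²) = √169 = 13
|OJ| = √((0)² + (-25)²) = √625 = 25
Perimeter = 10 + 11 + 29 + 8 + 13 + 25 = 96.

96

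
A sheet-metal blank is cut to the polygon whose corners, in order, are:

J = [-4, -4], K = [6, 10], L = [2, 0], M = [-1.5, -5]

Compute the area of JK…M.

Apply the surveyor's formula: 2A = Σ (x_i·y_{i+1} − x_{i+1}·y_i), indices taken mod 4.
Σ = (-16) + (-20) + (-10) + (-14) = -60
Area = |Σ|/2 = 30.

30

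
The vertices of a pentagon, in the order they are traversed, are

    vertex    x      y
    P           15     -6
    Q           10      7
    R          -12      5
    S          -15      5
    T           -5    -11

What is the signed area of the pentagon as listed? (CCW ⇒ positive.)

349.5

Σ = (165) + (134) + (15) + (190) + (195) = 699
Signed area = Σ/2 = 349.5 (positive ⇒ counter-clockwise traversal).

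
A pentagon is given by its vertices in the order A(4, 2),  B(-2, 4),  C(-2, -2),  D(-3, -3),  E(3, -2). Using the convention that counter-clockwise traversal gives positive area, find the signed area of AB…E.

Apply Gauss's area formula: 2A = Σ (x_i·y_{i+1} − x_{i+1}·y_i), indices taken mod 5.
Σ = (20) + (12) + (0) + (15) + (14) = 61
Signed area = Σ/2 = 30.5 (positive ⇒ counter-clockwise traversal).

30.5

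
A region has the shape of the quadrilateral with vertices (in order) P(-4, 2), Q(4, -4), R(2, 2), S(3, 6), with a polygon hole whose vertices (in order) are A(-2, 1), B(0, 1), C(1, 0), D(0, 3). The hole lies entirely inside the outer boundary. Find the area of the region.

Outer boundary:
Apply the surveyor's formula: 2A = Σ (x_i·y_{i+1} − x_{i+1}·y_i), indices taken mod 4.
Cross-terms: 8, 16, 6, 30  ⇒  Σ = 60
Area = |Σ|/2 = 30.
Hole:
A→B: (-2)(1) − (0)(1) = -2
B→C: (0)(0) − (1)(1) = -1
C→D: (1)(3) − (0)(0) = 3
D→A: (0)(1) − (-2)(3) = 6
Σ = 6
Area = |Σ|/2 = 3.
Net area = 30 − 3 = 27.

27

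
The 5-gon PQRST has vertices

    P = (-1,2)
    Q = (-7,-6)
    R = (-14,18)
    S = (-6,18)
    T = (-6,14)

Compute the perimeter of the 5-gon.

60

|PQ| = √((-6)² + (-8)²) = √100 = 10
|QR| = √((-7)² + (24)²) = √625 = 25
|RS| = √((8)² + (0)²) = √64 = 8
|ST| = √((0)² + (-4)²) = √16 = 4
|TP| = √((5)² + (-12)²) = √169 = 13
Perimeter = 10 + 25 + 8 + 4 + 13 = 60.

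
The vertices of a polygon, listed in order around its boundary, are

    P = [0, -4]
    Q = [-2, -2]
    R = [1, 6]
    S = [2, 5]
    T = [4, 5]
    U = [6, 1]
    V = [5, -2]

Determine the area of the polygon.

Cross-terms: -8, -10, -7, -10, -26, -17, -20  ⇒  Σ = -98
Area = |Σ|/2 = 49.

49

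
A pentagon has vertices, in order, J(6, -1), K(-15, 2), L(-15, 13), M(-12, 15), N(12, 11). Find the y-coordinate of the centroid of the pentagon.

Apply the shoelace formula. First the cross-terms c_i = x_i·y_{i+1} − x_{i+1}·y_i:
  -3, -165, -69, -312, -78  ⇒  2A = -627, A = -313.5.
Then Σ (y_i + y_{i+1})·c_i = -13302, so ȳ = -13302 / (6·(-313.5)) = 1478/209.

1478/209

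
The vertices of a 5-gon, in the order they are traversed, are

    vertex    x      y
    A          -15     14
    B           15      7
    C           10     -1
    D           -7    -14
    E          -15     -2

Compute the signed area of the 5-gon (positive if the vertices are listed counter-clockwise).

-491.5

A→B: (-15)(7) − (15)(14) = -315
B→C: (15)(-1) − (10)(7) = -85
C→D: (10)(-14) − (-7)(-1) = -147
D→E: (-7)(-2) − (-15)(-14) = -196
E→A: (-15)(14) − (-15)(-2) = -240
Σ = -983
Signed area = Σ/2 = -491.5 (negative ⇒ clockwise traversal).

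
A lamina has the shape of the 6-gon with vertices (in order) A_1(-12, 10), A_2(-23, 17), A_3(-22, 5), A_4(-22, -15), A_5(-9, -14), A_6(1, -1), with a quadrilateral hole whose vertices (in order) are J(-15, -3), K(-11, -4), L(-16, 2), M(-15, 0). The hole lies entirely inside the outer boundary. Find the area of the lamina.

451.5

Outer boundary:
Apply the shoelace (surveyor's) formula: 2A = Σ (x_i·y_{i+1} − x_{i+1}·y_i), indices taken mod 6.
Σ = (26) + (259) + (440) + (173) + (23) + (-2) = 919
Area = |Σ|/2 = 459.5.
Hole:
Σ = (27) + (-86) + (30) + (45) = 16
Area = |Σ|/2 = 8.
Net area = 459.5 − 8 = 451.5.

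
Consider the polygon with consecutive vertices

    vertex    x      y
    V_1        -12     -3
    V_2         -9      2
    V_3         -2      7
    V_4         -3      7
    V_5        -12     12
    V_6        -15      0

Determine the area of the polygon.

Σ = (-51) + (-59) + (7) + (48) + (180) + (45) = 170
Area = |Σ|/2 = 85.

85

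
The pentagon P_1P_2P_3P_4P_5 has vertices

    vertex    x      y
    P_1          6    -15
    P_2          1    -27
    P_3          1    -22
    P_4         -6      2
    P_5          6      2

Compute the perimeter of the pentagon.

|P_1P_2| = √((-5)² + (-12)²) = √169 = 13
|P_2P_3| = √((0)² + (5)²) = √25 = 5
|P_3P_4| = √((-7)² + (24)²) = √625 = 25
|P_4P_5| = √((12)² + (0)²) = √144 = 12
|P_5P_1| = √((0)² + (-17)²) = √289 = 17
Perimeter = 13 + 5 + 25 + 12 + 17 = 72.

72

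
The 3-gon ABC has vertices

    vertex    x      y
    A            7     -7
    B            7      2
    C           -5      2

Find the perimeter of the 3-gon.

|AB| = √((0)² + (9)²) = √81 = 9
|BC| = √((-12)² + (0)²) = √144 = 12
|CA| = √((12)² + (-9)²) = √225 = 15
Perimeter = 9 + 12 + 15 = 36.

36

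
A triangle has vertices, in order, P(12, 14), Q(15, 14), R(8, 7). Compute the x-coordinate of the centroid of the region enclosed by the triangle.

Apply the surveyor's formula. First the cross-terms c_i = x_i·y_{i+1} − x_{i+1}·y_i:
  -42, -7, 28  ⇒  2A = -21, A = -10.5.
Then Σ (x_i + x_{i+1})·c_i = -735, so x̄ = -735 / (6·(-10.5)) = 35/3.

35/3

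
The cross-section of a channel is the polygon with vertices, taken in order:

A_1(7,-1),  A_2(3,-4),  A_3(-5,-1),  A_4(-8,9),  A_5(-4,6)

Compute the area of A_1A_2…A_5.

Apply the shoelace (surveyor's) formula: 2A = Σ (x_i·y_{i+1} − x_{i+1}·y_i), indices taken mod 5.
Σ = (-25) + (-23) + (-53) + (-12) + (-38) = -151
Area = |Σ|/2 = 75.5.

75.5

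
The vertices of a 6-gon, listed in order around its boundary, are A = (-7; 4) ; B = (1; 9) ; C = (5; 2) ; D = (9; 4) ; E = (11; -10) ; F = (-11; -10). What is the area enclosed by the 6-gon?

Σ = (-67) + (-43) + (2) + (-134) + (-220) + (-114) = -576
Area = |Σ|/2 = 288.

288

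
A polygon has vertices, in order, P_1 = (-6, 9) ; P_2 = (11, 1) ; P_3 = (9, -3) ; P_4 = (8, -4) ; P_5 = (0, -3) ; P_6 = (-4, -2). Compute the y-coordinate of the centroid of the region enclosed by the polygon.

110/81

Apply the shoelace formula. First the cross-terms c_i = x_i·y_{i+1} − x_{i+1}·y_i:
  -105, -42, -12, -24, -12, -48  ⇒  2A = -243, A = -121.5.
Then Σ (y_i + y_{i+1})·c_i = -990, so ȳ = -990 / (6·(-121.5)) = 110/81.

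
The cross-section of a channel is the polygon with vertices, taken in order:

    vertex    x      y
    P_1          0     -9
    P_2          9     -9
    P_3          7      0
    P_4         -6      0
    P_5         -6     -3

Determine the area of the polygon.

Cross-terms: 81, 63, 0, 18, 54  ⇒  Σ = 216
Area = |Σ|/2 = 108.

108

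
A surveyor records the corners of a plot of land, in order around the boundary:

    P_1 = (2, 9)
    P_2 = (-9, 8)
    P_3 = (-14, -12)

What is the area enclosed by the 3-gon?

107.5

Σ = (97) + (220) + (-102) = 215
Area = |Σ|/2 = 107.5.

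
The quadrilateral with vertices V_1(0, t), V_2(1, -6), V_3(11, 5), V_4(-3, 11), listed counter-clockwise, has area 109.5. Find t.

-3

Write out the shoelace sum; only the two edges meeting at V_1 involve t:
2·Area = [((-3)·t − 0·11) + (0·(-6) − 1·t)] + 207
       = -4·t + 207 = 219
⇒ t = -3.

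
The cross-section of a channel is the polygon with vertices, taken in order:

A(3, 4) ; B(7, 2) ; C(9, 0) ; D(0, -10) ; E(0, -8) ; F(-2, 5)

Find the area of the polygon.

84.5

Σ = (-22) + (-18) + (-90) + (0) + (-16) + (-23) = -169
Area = |Σ|/2 = 84.5.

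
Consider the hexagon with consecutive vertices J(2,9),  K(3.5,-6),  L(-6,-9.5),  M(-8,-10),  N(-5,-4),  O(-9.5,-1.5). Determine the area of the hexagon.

Apply the shoelace (surveyor's) formula: 2A = Σ (x_i·y_{i+1} − x_{i+1}·y_i), indices taken mod 6.
Σ = (-43.5) + (-69.25) + (-16) + (-18) + (-30.5) + (-82.5) = -259.75
Area = |Σ|/2 = 129.875.

129.875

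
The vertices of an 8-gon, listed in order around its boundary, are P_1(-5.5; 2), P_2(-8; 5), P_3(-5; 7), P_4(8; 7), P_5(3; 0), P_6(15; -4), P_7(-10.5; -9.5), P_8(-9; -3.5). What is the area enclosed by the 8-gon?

218.5

Σ = (-11.5) + (-31) + (-91) + (-21) + (-12) + (-184.5) + (-48.75) + (-37.25) = -437
Area = |Σ|/2 = 218.5.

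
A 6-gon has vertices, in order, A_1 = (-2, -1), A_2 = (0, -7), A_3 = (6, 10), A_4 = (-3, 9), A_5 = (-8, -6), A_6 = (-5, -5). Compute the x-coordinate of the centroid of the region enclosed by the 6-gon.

-203/235

Apply the surveyor's formula. First the cross-terms c_i = x_i·y_{i+1} − x_{i+1}·y_i:
  14, 42, 84, 90, 10, -5  ⇒  2A = 235, A = 117.5.
Then Σ (x_i + x_{i+1})·c_i = -609, so x̄ = -609 / (6·117.5) = -203/235.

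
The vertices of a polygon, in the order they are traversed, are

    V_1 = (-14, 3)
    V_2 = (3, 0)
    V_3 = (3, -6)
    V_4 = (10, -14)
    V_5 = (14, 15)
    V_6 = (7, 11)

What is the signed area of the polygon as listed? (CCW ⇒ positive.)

280.5

V_1→V_2: (-14)(0) − (3)(3) = -9
V_2→V_3: (3)(-6) − (3)(0) = -18
V_3→V_4: (3)(-14) − (10)(-6) = 18
V_4→V_5: (10)(15) − (14)(-14) = 346
V_5→V_6: (14)(11) − (7)(15) = 49
V_6→V_1: (7)(3) − (-14)(11) = 175
Σ = 561
Signed area = Σ/2 = 280.5 (positive ⇒ counter-clockwise traversal).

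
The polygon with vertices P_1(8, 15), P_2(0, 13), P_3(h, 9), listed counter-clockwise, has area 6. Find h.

-10

The doubled signed area Σ (x_i y_{i+1} − x_{i+1} y_i) is linear in h.
With h=0 it equals 32; the coefficient of h is 2 (from the two edges through P_3).
So 2·h + 32 = 2·6 = 12 ⇒ h = -10.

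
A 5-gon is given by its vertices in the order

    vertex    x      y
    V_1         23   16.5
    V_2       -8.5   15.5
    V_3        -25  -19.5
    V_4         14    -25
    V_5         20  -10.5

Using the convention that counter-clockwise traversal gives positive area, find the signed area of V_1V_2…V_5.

1436.25

Cross-terms: 496.75, 553.25, 898, 353, 571.5  ⇒  Σ = 2872.5
Signed area = Σ/2 = 1436.25 (positive ⇒ counter-clockwise traversal).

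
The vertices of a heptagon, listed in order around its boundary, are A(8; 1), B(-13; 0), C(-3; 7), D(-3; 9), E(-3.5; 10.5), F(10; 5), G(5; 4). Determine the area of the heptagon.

Apply Gauss's area formula: 2A = Σ (x_i·y_{i+1} − x_{i+1}·y_i), indices taken mod 7.
Σ = (13) + (-91) + (-6) + (0) + (-122.5) + (15) + (-27) = -218.5
Area = |Σ|/2 = 109.25.

109.25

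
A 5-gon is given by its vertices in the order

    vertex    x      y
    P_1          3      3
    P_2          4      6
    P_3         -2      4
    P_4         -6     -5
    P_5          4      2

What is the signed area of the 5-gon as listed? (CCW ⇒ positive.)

41

Apply the shoelace formula: 2A = Σ (x_i·y_{i+1} − x_{i+1}·y_i), indices taken mod 5.
Σ = (6) + (28) + (34) + (8) + (6) = 82
Signed area = Σ/2 = 41 (positive ⇒ counter-clockwise traversal).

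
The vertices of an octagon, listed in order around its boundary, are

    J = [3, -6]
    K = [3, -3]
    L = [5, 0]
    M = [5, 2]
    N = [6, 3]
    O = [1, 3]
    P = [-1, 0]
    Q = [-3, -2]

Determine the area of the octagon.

40.5

Apply the shoelace formula: 2A = Σ (x_i·y_{i+1} − x_{i+1}·y_i), indices taken mod 8.
Cross-terms: 9, 15, 10, 3, 15, 3, 2, 24  ⇒  Σ = 81
Area = |Σ|/2 = 40.5.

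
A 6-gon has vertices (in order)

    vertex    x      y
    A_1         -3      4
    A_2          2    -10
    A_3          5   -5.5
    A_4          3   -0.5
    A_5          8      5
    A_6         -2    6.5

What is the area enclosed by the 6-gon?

83.75

Apply Gauss's area formula: 2A = Σ (x_i·y_{i+1} − x_{i+1}·y_i), indices taken mod 6.
Cross-terms: 22, 39, 14, 19, 62, 11.5  ⇒  Σ = 167.5
Area = |Σ|/2 = 83.75.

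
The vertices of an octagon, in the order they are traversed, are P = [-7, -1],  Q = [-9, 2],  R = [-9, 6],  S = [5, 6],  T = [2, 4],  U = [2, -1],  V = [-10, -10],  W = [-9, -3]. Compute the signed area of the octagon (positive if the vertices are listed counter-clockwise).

-123.5

Apply the surveyor's formula: 2A = Σ (x_i·y_{i+1} − x_{i+1}·y_i), indices taken mod 8.
Cross-terms: -23, -36, -84, 8, -10, -30, -60, -12  ⇒  Σ = -247
Signed area = Σ/2 = -123.5 (negative ⇒ clockwise traversal).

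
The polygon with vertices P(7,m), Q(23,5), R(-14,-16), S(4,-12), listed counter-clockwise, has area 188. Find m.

-17

The doubled signed area Σ (x_i y_{i+1} − x_{i+1} y_i) is linear in m.
With m=0 it equals 53; the coefficient of m is -19 (from the two edges through P).
So -19·m + 53 = 2·188 = 376 ⇒ m = -17.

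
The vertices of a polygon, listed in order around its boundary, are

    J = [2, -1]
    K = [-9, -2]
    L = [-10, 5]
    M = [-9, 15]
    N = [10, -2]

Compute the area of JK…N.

160.5

Apply Gauss's area formula: 2A = Σ (x_i·y_{i+1} − x_{i+1}·y_i), indices taken mod 5.
Σ = (-13) + (-65) + (-105) + (-132) + (-6) = -321
Area = |Σ|/2 = 160.5.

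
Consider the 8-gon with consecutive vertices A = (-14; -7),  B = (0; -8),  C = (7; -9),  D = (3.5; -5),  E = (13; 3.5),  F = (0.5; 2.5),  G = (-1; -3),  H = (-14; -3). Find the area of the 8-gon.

145.25

Apply the shoelace formula: 2A = Σ (x_i·y_{i+1} − x_{i+1}·y_i), indices taken mod 8.
Σ = (112) + (56) + (-3.5) + (77.25) + (30.75) + (1) + (-39) + (56) = 290.5
Area = |Σ|/2 = 145.25.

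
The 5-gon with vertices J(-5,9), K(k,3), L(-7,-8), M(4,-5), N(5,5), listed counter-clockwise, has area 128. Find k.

The doubled signed area Σ (x_i y_{i+1} − x_{i+1} y_i) is linear in k.
With k=0 it equals 188; the coefficient of k is -17 (from the two edges through K).
So -17·k + 188 = 2·128 = 256 ⇒ k = -4.

-4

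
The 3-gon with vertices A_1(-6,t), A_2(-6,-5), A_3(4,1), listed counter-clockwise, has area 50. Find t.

Write out the shoelace sum; only the two edges meeting at A_1 involve t:
2·Area = [(4·t − (-6)·1) + ((-6)·(-5) − (-6)·t)] + 14
       = 10·t + 50 = 100
⇒ t = 5.

5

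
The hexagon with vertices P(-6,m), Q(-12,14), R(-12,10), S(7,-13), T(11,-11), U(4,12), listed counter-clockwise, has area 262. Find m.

The doubled signed area Σ (x_i y_{i+1} − x_{i+1} y_i) is linear in m.
With m=0 it equals 364; the coefficient of m is 16 (from the two edges through P).
So 16·m + 364 = 2·262 = 524 ⇒ m = 10.

10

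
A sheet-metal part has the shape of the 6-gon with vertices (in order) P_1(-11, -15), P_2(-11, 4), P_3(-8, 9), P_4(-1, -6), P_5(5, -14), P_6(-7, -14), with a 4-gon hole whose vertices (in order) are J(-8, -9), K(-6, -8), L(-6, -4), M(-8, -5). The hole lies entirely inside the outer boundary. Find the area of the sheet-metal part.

Outer boundary:
Cross-terms: -209, -67, 57, 44, -168, -49  ⇒  Σ = -392
Area = |Σ|/2 = 196.
Hole:
Apply Gauss's area formula: 2A = Σ (x_i·y_{i+1} − x_{i+1}·y_i), indices taken mod 4.
J→K: (-8)(-8) − (-6)(-9) = 10
K→L: (-6)(-4) − (-6)(-8) = -24
L→M: (-6)(-5) − (-8)(-4) = -2
M→J: (-8)(-9) − (-8)(-5) = 32
Σ = 16
Area = |Σ|/2 = 8.
Net area = 196 − 8 = 188.

188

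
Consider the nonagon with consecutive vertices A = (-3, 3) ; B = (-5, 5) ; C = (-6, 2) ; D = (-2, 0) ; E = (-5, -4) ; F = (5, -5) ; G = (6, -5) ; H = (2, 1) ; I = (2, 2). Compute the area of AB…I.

56

Apply Gauss's area formula: 2A = Σ (x_i·y_{i+1} − x_{i+1}·y_i), indices taken mod 9.
Σ = (0) + (20) + (4) + (8) + (45) + (5) + (16) + (2) + (12) = 112
Area = |Σ|/2 = 56.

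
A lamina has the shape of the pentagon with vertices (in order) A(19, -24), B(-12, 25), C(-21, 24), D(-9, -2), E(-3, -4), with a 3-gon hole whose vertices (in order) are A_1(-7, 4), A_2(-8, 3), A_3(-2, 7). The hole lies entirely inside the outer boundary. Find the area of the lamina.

Outer boundary:
Apply Gauss's area formula: 2A = Σ (x_i·y_{i+1} − x_{i+1}·y_i), indices taken mod 5.
Σ = (187) + (237) + (258) + (30) + (148) = 860
Area = |Σ|/2 = 430.
Hole:
A_1→A_2: (-7)(3) − (-8)(4) = 11
A_2→A_3: (-8)(7) − (-2)(3) = -50
A_3→A_1: (-2)(4) − (-7)(7) = 41
Σ = 2
Area = |Σ|/2 = 1.
Net area = 430 − 1 = 429.

429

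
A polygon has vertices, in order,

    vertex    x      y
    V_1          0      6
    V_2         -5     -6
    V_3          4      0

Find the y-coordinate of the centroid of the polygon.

0

Apply the surveyor's formula. First the cross-terms c_i = x_i·y_{i+1} − x_{i+1}·y_i:
  30, 24, 24  ⇒  2A = 78, A = 39.
Then Σ (y_i + y_{i+1})·c_i = 0, so ȳ = 0 / (6·39) = 0.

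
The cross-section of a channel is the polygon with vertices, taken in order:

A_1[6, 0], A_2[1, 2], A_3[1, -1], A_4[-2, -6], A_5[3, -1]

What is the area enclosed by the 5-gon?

13.5

A_1→A_2: (6)(2) − (1)(0) = 12
A_2→A_3: (1)(-1) − (1)(2) = -3
A_3→A_4: (1)(-6) − (-2)(-1) = -8
A_4→A_5: (-2)(-1) − (3)(-6) = 20
A_5→A_1: (3)(0) − (6)(-1) = 6
Σ = 27
Area = |Σ|/2 = 13.5.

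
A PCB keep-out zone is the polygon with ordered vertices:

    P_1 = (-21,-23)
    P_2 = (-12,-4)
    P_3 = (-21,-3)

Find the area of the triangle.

P_1→P_2: (-21)(-4) − (-12)(-23) = -192
P_2→P_3: (-12)(-3) − (-21)(-4) = -48
P_3→P_1: (-21)(-23) − (-21)(-3) = 420
Σ = 180
Area = |Σ|/2 = 90.

90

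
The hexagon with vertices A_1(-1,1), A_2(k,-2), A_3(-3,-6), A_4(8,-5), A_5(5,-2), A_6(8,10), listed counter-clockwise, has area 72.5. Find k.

Write out the shoelace sum; only the two edges meeting at A_2 involve k:
2·Area = [((-1)·(-2) − k·1) + (k·(-6) − (-3)·(-2))] + 156
       = -7·k + 152 = 145
⇒ k = 1.

1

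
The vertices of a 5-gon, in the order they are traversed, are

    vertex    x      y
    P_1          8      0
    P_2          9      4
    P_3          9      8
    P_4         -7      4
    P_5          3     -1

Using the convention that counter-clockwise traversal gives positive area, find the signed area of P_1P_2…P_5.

P_1→P_2: (8)(4) − (9)(0) = 32
P_2→P_3: (9)(8) − (9)(4) = 36
P_3→P_4: (9)(4) − (-7)(8) = 92
P_4→P_5: (-7)(-1) − (3)(4) = -5
P_5→P_1: (3)(0) − (8)(-1) = 8
Σ = 163
Signed area = Σ/2 = 81.5 (positive ⇒ counter-clockwise traversal).

81.5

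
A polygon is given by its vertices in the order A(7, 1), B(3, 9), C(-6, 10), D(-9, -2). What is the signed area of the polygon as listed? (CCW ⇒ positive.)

Apply the shoelace formula: 2A = Σ (x_i·y_{i+1} − x_{i+1}·y_i), indices taken mod 4.
Σ = (60) + (84) + (102) + (5) = 251
Signed area = Σ/2 = 125.5 (positive ⇒ counter-clockwise traversal).

125.5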